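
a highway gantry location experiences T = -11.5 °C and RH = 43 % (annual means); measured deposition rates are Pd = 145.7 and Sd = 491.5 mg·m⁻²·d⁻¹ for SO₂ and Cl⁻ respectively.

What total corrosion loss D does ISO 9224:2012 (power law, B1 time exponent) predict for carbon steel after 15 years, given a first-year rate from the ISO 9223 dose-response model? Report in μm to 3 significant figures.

D(15) = 60.3 μm

carbon steel: f(T) = +0.150·(T−10) [T≤10 °C] = -3.2250
  sulphur-dioxide contribution → 2.218 μm/a
  chloride contribution → 12.41 μm/a
  total first-year rate 14.63 μm/a
ISO 9224: D(t) = r_corr · t^b with b = 0.523 (carbon steel, B1)
  D(15) = 14.63 × 15^0.523 = 14.63 × 4.122 = 60.3 μm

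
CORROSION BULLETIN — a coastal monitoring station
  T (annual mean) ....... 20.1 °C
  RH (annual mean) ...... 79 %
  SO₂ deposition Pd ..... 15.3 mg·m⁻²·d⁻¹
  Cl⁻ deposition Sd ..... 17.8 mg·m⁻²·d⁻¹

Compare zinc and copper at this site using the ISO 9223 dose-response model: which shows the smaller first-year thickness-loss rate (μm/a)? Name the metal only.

copper

zinc: T>10 °C ⇒ hinge -0.071·(20.1−10) = -0.7171
  SO₂ term: 0.0129·15.3^0.44·exp(0.046·79-0.7171) = 0.7919
  Sd branch = 0.0175·Sd^0.57·e^(0.008·RH+0.085·T) = 0.9381 μm/a
  r_corr = 0.7919 + 0.9381 = 1.73 μm/a
copper: temperature factor f = -0.080·(10.1) = -0.8080
  Pd branch = 0.0053·Pd^0.26·e^(0.059·RH+f) = 0.5077 μm/a
  Sd branch = 0.01025·Sd^0.27·e^(0.036·RH+0.049·T) = 1.026 μm/a
  r_corr = 0.5077 + 1.026 = 1.534 μm/a
Ordering by μm/a: zinc (1.73) > copper (1.53)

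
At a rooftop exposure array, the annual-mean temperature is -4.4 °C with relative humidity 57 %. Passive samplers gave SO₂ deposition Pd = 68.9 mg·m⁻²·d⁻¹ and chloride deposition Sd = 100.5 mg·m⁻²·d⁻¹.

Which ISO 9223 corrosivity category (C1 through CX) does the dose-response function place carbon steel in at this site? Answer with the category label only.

carbon steel: f(T) = +0.150·(T−10) [T≤10 °C] = -2.1600
  Pd branch = 1.77·Pd^0.52·e^(0.02·RH+f) = 5.766 μm/a
  Sd branch = 0.102·Sd^0.62·e^(0.033·RH+0.04·T) = 9.782 μm/a
  r_corr = 5.766 + 9.782 = 15.55 μm/a
Category bounds: 1.3…25 μm/a bracket r_corr ⇒ C2

C2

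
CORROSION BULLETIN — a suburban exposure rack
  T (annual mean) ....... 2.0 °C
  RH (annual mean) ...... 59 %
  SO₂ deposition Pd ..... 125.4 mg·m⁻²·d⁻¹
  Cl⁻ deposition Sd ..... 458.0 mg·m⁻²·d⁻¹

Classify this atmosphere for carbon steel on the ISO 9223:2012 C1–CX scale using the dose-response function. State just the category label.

carbon steel: T≤10 °C ⇒ hinge +0.150·(2.0−10) = -1.2000
  Pd branch = 1.77·Pd^0.52·e^(0.02·RH+f) = 21.4 μm/a
  Sd branch = 0.102·Sd^0.62·e^(0.033·RH+0.04·T) = 34.57 μm/a
  r_corr = 21.4 + 34.57 = 55.97 μm/a
ISO 9223 Table 2 (carbon steel): 50 < 56 ≤ 80 μm/a ⇒ C4

C4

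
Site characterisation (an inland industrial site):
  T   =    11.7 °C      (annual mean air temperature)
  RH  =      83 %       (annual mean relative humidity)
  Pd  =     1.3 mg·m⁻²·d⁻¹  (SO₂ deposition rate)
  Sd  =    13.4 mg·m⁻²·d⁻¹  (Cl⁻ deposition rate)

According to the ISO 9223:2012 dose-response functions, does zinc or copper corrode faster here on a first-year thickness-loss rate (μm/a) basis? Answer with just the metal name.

copper

zinc: temperature factor f = -0.071·(1.7) = -0.1207
  sulphur-dioxide contribution → 0.584 μm/a
  chloride contribution → 0.4034 μm/a
  total first-year rate 0.9875 μm/a
copper: f(T) = -0.080·(T−10) [T>10 °C] = -0.1360
  sulphur-dioxide contribution → 0.6631 μm/a
  chloride contribution → 0.7273 μm/a
  total first-year rate 1.39 μm/a
Ordering by μm/a: copper (1.39) > zinc (0.987)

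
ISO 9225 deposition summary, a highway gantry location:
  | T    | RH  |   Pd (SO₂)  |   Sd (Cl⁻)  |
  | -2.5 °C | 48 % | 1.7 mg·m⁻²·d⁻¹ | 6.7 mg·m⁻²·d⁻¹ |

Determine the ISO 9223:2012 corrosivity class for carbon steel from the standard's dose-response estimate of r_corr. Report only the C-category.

carbon steel: f(T) = +0.150·(T−10) [T≤10 °C] = -1.8750
  SO₂ term: 1.77·1.7^0.52·exp(0.02·48-1.8750) = 0.9342
  Sd branch = 0.102·Sd^0.62·e^(0.033·RH+0.04·T) = 1.463 μm/a
  r_corr = 0.9342 + 1.463 = 2.397 μm/a
ISO 9223 Table 2 (carbon steel): 1.3 < 2.4 ≤ 25 μm/a ⇒ C2

C2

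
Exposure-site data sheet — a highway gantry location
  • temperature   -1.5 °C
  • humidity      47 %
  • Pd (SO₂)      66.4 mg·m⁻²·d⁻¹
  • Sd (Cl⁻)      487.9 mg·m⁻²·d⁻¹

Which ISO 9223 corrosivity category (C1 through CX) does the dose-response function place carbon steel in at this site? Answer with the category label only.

C3

carbon steel: temperature factor f = +0.150·(-11.5) = -1.7250
  sulphur-dioxide contribution → 7.155 μm/a
  chloride contribution → 21.03 μm/a
  ⇒ r_corr(carbon steel) = 28.19 μm/a
28.2 μm/a falls in (25, 50] for carbon steel → category C3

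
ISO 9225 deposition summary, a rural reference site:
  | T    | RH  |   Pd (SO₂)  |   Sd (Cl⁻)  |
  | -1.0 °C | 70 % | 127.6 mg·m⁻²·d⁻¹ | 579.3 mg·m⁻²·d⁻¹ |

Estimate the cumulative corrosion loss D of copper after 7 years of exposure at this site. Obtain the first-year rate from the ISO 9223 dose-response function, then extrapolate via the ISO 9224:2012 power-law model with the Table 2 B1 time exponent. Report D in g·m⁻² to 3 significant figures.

copper: T≤10 °C ⇒ hinge +0.126·(-1.0−10) = -1.3860
  Pd branch = 0.0053·Pd^0.26·e^(0.059·RH+f) = 0.2907 μm/a
  Sd branch = 0.01025·Sd^0.27·e^(0.036·RH+0.049·T) = 0.6758 μm/a
  r_corr = 0.2907 + 0.6758 = 0.9666 μm/a
Long-term exponent b (ISO 9224 Table 2, B1) = 0.667
  D(7) = 0.9666 × 7^0.667 = 0.9666 × 3.662 = 3.539 μm
  Mass loss = 3.539 μm × 8.96 g/cm³ = 31.71 g·m⁻²

D(7) = 31.7 g·m⁻²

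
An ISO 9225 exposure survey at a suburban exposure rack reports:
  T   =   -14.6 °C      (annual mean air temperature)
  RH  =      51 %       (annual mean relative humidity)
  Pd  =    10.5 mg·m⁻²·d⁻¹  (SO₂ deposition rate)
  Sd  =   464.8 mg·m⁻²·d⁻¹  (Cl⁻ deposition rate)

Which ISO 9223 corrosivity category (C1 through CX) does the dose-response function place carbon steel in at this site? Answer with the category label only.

carbon steel: T≤10 °C ⇒ hinge +0.150·(-14.6−10) = -3.6900
  sulphur-dioxide contribution → 0.4163 μm/a
  chloride contribution → 13.79 μm/a
  total first-year rate 14.21 μm/a
14.2 μm/a falls in (1.3, 25] for carbon steel → category C2

C2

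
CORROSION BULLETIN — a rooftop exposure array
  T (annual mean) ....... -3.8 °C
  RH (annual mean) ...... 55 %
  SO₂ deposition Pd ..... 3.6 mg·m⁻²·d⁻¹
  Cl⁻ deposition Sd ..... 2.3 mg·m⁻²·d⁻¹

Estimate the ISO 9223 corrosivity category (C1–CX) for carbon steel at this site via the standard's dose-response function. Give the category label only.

C2

carbon steel: T≤10 °C ⇒ hinge +0.150·(-3.8−10) = -2.0700
  sulphur-dioxide contribution → 1.306 μm/a
  chloride contribution → 0.9018 μm/a
  total first-year rate 2.208 μm/a
2.21 μm/a falls in (1.3, 25] for carbon steel → category C2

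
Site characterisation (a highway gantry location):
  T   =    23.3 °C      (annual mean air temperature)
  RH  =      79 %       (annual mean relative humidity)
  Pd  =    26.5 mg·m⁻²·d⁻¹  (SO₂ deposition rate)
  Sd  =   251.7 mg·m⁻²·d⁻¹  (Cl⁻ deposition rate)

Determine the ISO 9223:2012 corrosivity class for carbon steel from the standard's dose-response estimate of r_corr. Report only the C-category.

C5

carbon steel: f(T) = -0.054·(T−10) [T>10 °C] = -0.7182
  sulphur-dioxide contribution → 23.03 μm/a
  chloride contribution → 108.2 μm/a
  total first-year rate 131.2 μm/a
131 μm/a falls in (80, 200] for carbon steel → category C5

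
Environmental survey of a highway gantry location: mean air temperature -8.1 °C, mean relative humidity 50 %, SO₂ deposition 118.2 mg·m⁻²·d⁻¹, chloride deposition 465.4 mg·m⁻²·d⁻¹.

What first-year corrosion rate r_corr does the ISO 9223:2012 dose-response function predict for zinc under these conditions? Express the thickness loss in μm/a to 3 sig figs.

zinc: T≤10 °C ⇒ hinge +0.038·(-8.1−10) = -0.6878
  sulphur-dioxide contribution → 0.5281 μm/a
  chloride contribution → 0.4349 μm/a
  total first-year rate 0.963 μm/a

r_corr = 0.963 μm/a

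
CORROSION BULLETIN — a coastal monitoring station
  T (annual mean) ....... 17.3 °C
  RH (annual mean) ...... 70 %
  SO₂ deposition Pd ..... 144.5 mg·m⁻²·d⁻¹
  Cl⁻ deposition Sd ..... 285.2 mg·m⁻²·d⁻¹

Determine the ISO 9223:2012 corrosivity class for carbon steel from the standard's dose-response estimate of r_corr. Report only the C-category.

carbon steel: T>10 °C ⇒ hinge -0.054·(17.3−10) = -0.3942
  Pd branch = 1.77·Pd^0.52·e^(0.02·RH+f) = 64.26 μm/a
  Cl⁻ term: 0.102·285.2^0.62·exp(0.033·70+0.04·17.3) = 68.32
  sum: 64.26 + 68.32 → r_corr = 132.6 μm/a
133 μm/a falls in (80, 200] for carbon steel → category C5

C5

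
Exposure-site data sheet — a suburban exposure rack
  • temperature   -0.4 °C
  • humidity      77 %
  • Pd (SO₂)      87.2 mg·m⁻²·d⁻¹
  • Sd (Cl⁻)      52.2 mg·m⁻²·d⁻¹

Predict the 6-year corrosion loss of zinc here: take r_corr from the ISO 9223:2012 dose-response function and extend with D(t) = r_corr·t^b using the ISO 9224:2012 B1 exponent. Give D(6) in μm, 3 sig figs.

zinc: temperature factor f = +0.038·(-10.4) = -0.3952
  sulphur-dioxide contribution → 2.143 μm/a
  chloride contribution → 0.2984 μm/a
  ⇒ r_corr(zinc) = 2.442 μm/a
Long-term exponent b (ISO 9224 Table 2, B1) = 0.813
  D(6) = 2.442 × 6^0.813 = 2.442 × 4.292 = 10.48 μm

D(6) = 10.5 μm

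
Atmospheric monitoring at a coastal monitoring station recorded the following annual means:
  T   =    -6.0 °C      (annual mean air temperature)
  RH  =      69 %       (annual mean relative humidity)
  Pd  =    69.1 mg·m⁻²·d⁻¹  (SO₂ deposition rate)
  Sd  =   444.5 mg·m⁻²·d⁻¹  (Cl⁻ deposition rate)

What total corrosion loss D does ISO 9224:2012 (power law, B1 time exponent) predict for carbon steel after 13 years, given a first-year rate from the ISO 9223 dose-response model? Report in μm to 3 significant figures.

D(13) = 153 μm

carbon steel: T≤10 °C ⇒ hinge +0.150·(-6.0−10) = -2.4000
  Pd branch = 1.77·Pd^0.52·e^(0.02·RH+f) = 5.775 μm/a
  Sd branch = 0.102·Sd^0.62·e^(0.033·RH+0.04·T) = 34.27 μm/a
  sum: 5.775 + 34.27 → r_corr = 40.05 μm/a
Long-term exponent b (ISO 9224 Table 2, B1) = 0.523
  D(13) = 40.05 × 13^0.523 = 40.05 × 3.825 = 153.2 μm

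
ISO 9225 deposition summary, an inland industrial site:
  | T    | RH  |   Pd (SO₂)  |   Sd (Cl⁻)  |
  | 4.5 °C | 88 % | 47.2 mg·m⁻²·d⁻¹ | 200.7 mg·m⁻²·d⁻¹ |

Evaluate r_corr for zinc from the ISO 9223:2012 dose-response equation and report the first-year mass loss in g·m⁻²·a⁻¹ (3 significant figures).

zinc: f(T) = +0.038·(T−10) [T≤10 °C] = -0.2090
  Pd branch = 0.0129·Pd^0.44·e^(0.046·RH+f) = 3.269 μm/a
  Sd branch = 0.0175·Sd^0.57·e^(0.008·RH+0.085·T) = 1.065 μm/a
  r_corr = 3.269 + 1.065 = 4.334 μm/a
Convert to mass loss: 4.334 μm/a × 7.14 g/cm³ = 30.94 g·m⁻²·a⁻¹

r_corr = 30.9 g·m⁻²·a⁻¹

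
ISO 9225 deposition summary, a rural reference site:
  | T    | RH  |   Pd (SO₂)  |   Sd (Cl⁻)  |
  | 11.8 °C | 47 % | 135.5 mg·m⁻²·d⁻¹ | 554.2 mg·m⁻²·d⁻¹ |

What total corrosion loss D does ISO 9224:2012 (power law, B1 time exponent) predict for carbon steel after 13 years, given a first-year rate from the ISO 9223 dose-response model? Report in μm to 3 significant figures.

carbon steel: temperature factor f = -0.054·(1.8) = -0.0972
  sulphur-dioxide contribution → 52.8 μm/a
  chloride contribution → 38.75 μm/a
  ⇒ r_corr(carbon steel) = 91.54 μm/a
Long-term exponent b (ISO 9224 Table 2, B1) = 0.523
  D(13) = 91.54 × 13^0.523 = 91.54 × 3.825 = 350.1 μm

D(13) = 350 μm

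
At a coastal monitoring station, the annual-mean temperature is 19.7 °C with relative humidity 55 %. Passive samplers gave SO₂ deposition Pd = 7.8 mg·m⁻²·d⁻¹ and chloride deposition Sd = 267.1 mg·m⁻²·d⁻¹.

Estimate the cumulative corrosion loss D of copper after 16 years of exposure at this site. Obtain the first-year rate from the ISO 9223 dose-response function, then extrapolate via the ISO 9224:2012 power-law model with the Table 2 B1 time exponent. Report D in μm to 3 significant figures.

D(16) = 6.28 μm

copper: T>10 °C ⇒ hinge -0.080·(19.7−10) = -0.7760
  Pd branch = 0.0053·Pd^0.26·e^(0.059·RH+f) = 0.1068 μm/a
  Cl⁻ term: 0.01025·267.1^0.27·exp(0.036·55+0.049·19.7) = 0.8812
  sum: 0.1068 + 0.8812 → r_corr = 0.9879 μm/a
Long-term exponent b (ISO 9224 Table 2, B1) = 0.667
  D(16) = 0.9879 × 16^0.667 = 0.9879 × 6.355 = 6.279 μm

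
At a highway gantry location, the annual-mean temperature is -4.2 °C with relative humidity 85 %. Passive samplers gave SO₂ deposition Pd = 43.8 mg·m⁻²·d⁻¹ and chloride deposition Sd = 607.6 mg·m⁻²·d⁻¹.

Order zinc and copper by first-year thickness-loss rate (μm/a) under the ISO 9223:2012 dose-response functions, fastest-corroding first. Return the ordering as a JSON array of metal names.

["zinc", "copper"]

zinc: temperature factor f = +0.038·(-14.2) = -0.5396
  SO₂ term: 0.0129·43.8^0.44·exp(0.046·85-0.5396) = 1.98
  Sd branch = 0.0175·Sd^0.57·e^(0.008·RH+0.085·T) = 0.9332 μm/a
  sum: 1.98 + 0.9332 → r_corr = 2.913 μm/a
copper: temperature factor f = +0.126·(-14.2) = -1.7892
  SO₂ term: 0.0053·43.8^0.26·exp(0.059·85-1.7892) = 0.3565
  Cl⁻ term: 0.01025·607.6^0.27·exp(0.036·85+0.049·-4.2) = 1.004
  sum: 0.3565 + 1.004 → r_corr = 1.361 μm/a
Ordering by μm/a: zinc (2.91) > copper (1.36)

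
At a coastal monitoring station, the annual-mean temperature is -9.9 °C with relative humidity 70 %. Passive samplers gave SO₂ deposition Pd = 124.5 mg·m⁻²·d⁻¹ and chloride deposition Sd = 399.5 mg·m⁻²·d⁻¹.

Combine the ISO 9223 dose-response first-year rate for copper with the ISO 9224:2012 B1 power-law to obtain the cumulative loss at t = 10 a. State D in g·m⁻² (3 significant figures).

D(10) = 20.4 g·m⁻²

copper: temperature factor f = +0.126·(-19.9) = -2.5074
  SO₂ term: 0.0053·124.5^0.26·exp(0.059·70-2.5074) = 0.09413
  Cl⁻ term: 0.01025·399.5^0.27·exp(0.036·70+0.049·-9.9) = 0.3953
  r_corr = 0.09413 + 0.3953 = 0.4894 μm/a
Power-law: D(10) = r_corr · 10^0.667
  D(10) = 0.4894 × 10^0.667 = 0.4894 × 4.645 = 2.273 μm
  Mass loss = 2.273 μm × 8.96 g/cm³ = 20.37 g·m⁻²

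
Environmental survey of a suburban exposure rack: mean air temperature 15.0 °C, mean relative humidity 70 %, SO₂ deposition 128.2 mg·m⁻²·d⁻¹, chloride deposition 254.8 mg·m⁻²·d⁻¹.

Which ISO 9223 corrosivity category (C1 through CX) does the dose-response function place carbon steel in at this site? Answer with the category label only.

C5

carbon steel: temperature factor f = -0.054·(5.0) = -0.2700
  Pd branch = 1.77·Pd^0.52·e^(0.02·RH+f) = 68.36 μm/a
  Sd branch = 0.102·Sd^0.62·e^(0.033·RH+0.04·T) = 58.11 μm/a
  r_corr = 68.36 + 58.11 = 126.5 μm/a
Category bounds: 80…200 μm/a bracket r_corr ⇒ C5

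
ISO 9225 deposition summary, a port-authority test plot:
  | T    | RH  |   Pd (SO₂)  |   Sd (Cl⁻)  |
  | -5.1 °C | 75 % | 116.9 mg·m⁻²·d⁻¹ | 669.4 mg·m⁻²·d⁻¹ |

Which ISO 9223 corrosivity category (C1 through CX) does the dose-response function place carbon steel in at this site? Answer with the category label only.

C4

carbon steel: T≤10 °C ⇒ hinge +0.150·(-5.1−10) = -2.2650
  sulphur-dioxide contribution → 9.795 μm/a
  chloride contribution → 55.82 μm/a
  ⇒ r_corr(carbon steel) = 65.62 μm/a
65.6 μm/a falls in (50, 80] for carbon steel → category C4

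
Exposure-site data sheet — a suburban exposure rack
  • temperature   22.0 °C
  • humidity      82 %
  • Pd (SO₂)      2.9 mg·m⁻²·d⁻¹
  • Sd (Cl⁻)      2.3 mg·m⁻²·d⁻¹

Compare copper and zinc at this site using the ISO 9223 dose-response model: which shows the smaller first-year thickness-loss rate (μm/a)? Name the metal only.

zinc

copper: f(T) = -0.080·(T−10) [T>10 °C] = -0.9600
  sulphur-dioxide contribution → 0.3378 μm/a
  chloride contribution → 0.7221 μm/a
  ⇒ r_corr(copper) = 1.06 μm/a
zinc: temperature factor f = -0.071·(12.0) = -0.8520
  sulphur-dioxide contribution → 0.3821 μm/a
  chloride contribution → 0.3518 μm/a
  total first-year rate 0.7339 μm/a
Ordering by μm/a: copper (1.06) > zinc (0.734)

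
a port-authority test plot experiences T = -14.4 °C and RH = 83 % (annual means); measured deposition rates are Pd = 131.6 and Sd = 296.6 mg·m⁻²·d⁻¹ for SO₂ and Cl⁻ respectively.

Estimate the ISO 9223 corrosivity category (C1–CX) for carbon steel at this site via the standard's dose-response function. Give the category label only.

carbon steel: T≤10 °C ⇒ hinge +0.150·(-14.4−10) = -3.6600
  Pd branch = 1.77·Pd^0.52·e^(0.02·RH+f) = 3.03 μm/a
  Cl⁻ term: 0.102·296.6^0.62·exp(0.033·83+0.04·-14.4) = 30.25
  r_corr = 3.03 + 30.25 = 33.28 μm/a
Category bounds: 25…50 μm/a bracket r_corr ⇒ C3

C3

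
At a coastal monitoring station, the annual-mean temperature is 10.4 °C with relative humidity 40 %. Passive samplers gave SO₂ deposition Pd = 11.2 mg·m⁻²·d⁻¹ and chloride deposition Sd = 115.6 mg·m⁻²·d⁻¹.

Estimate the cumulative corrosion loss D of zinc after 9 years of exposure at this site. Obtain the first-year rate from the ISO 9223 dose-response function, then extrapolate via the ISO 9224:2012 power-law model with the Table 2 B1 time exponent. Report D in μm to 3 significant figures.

D(9) = 6.58 μm

zinc: T>10 °C ⇒ hinge -0.071·(10.4−10) = -0.0284
  SO₂ term: 0.0129·11.2^0.44·exp(0.046·40-0.0284) = 0.2286
  Sd branch = 0.0175·Sd^0.57·e^(0.008·RH+0.085·T) = 0.8746 μm/a
  sum: 0.2286 + 0.8746 → r_corr = 1.103 μm/a
ISO 9224: D(t) = r_corr · t^b with b = 0.813 (zinc, B1)
  D(9) = 1.103 × 9^0.813 = 1.103 × 5.968 = 6.583 μm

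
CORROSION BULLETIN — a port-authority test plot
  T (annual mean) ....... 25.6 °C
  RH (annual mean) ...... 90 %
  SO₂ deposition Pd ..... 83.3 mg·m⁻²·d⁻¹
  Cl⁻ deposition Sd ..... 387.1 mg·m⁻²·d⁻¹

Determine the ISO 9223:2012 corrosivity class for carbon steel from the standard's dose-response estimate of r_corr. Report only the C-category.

carbon steel: f(T) = -0.054·(T−10) [T>10 °C] = -0.8424
  Pd branch = 1.77·Pd^0.52·e^(0.02·RH+f) = 45.98 μm/a
  Cl⁻ term: 0.102·387.1^0.62·exp(0.033·90+0.04·25.6) = 222.6
  r_corr = 45.98 + 222.6 = 268.6 μm/a
ISO 9223 Table 2 (carbon steel): 200 < 269 ≤ 700 μm/a ⇒ CX

CX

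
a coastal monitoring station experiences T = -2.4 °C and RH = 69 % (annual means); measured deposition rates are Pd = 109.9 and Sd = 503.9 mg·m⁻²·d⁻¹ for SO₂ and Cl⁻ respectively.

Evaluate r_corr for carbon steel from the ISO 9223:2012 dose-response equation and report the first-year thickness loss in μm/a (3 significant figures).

carbon steel: T≤10 °C ⇒ hinge +0.150·(-2.4−10) = -1.8600
  Pd branch = 1.77·Pd^0.52·e^(0.02·RH+f) = 12.61 μm/a
  Sd branch = 0.102·Sd^0.62·e^(0.033·RH+0.04·T) = 42.78 μm/a
  sum: 12.61 + 42.78 → r_corr = 55.39 μm/a

r_corr = 55.4 μm/a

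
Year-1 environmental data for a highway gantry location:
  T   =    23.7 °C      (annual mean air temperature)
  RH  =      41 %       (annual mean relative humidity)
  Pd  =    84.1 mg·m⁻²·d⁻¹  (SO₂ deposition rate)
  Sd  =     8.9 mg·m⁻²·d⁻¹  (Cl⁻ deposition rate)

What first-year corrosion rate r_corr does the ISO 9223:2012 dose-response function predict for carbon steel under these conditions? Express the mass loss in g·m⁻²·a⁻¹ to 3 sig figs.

carbon steel: T>10 °C ⇒ hinge -0.054·(23.7−10) = -0.7398
  SO₂ term: 1.77·84.1^0.52·exp(0.02·41-0.7398) = 19.22
  Sd branch = 0.102·Sd^0.62·e^(0.033·RH+0.04·T) = 3.949 μm/a
  sum: 19.22 + 3.949 → r_corr = 23.17 μm/a
Convert to mass loss: 23.17 μm/a × 7.85 g/cm³ = 181.9 g·m⁻²·a⁻¹

r_corr = 182 g·m⁻²·a⁻¹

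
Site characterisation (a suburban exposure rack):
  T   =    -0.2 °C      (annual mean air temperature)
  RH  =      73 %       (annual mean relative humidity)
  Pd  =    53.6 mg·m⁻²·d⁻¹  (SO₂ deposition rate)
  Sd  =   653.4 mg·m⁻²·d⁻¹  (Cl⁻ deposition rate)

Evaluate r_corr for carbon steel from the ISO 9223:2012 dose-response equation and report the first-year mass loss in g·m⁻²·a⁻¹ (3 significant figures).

carbon steel: T≤10 °C ⇒ hinge +0.150·(-0.2−10) = -1.5300
  Pd branch = 1.77·Pd^0.52·e^(0.02·RH+f) = 13.08 μm/a
  Sd branch = 0.102·Sd^0.62·e^(0.033·RH+0.04·T) = 62.63 μm/a
  r_corr = 13.08 + 62.63 = 75.71 μm/a
Convert to mass loss: 75.71 μm/a × 7.85 g/cm³ = 594.3 g·m⁻²·a⁻¹

r_corr = 594 g·m⁻²·a⁻¹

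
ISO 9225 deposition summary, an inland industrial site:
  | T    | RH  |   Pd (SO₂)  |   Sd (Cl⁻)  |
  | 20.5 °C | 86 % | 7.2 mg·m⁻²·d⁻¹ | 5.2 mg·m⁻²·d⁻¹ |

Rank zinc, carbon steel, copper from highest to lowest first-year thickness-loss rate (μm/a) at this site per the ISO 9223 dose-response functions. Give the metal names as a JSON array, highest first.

["carbon steel", "copper", "zinc"]

zinc: temperature factor f = -0.071·(10.5) = -0.7455
  sulphur-dioxide contribution → 0.7623 μm/a
  chloride contribution → 0.509 μm/a
  total first-year rate 1.271 μm/a
carbon steel: f(T) = -0.054·(T−10) [T>10 °C] = -0.5670
  sulphur-dioxide contribution → 15.65 μm/a
  chloride contribution → 10.99 μm/a
  total first-year rate 26.64 μm/a
copper: temperature factor f = -0.080·(10.5) = -0.8400
  sulphur-dioxide contribution → 0.6109 μm/a
  chloride contribution → 0.9658 μm/a
  ⇒ r_corr(copper) = 1.577 μm/a
Ordering by μm/a: carbon steel (26.6) > copper (1.58) > zinc (1.27)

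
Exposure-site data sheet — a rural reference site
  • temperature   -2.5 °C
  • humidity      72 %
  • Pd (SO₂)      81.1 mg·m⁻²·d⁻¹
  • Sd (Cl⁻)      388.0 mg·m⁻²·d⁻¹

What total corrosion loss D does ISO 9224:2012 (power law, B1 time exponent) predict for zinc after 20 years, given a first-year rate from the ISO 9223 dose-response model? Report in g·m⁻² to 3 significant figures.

zinc: temperature factor f = +0.038·(-12.5) = -0.4750
  Pd branch = 0.0129·Pd^0.44·e^(0.046·RH+f) = 1.523 μm/a
  Cl⁻ term: 0.0175·388.0^0.57·exp(0.008·72+0.085·-2.5) = 0.7526
  r_corr = 1.523 + 0.7526 = 2.275 μm/a
Power-law: D(20) = r_corr · 20^0.813
  D(20) = 2.275 × 20^0.813 = 2.275 × 11.42 = 25.99 μm
  Mass loss = 25.99 μm × 7.14 g/cm³ = 185.6 g·m⁻²

D(20) = 186 g·m⁻²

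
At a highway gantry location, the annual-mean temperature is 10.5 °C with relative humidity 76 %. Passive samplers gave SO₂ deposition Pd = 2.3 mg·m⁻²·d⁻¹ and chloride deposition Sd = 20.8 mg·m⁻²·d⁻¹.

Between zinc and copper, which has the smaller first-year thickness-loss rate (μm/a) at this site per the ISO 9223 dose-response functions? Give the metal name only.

zinc

zinc: temperature factor f = -0.071·(0.5) = -0.0355
  sulphur-dioxide contribution → 0.5924 μm/a
  chloride contribution → 0.4426 μm/a
  total first-year rate 1.035 μm/a
copper: f(T) = -0.080·(T−10) [T>10 °C] = -0.0400
  sulphur-dioxide contribution → 0.5602 μm/a
  chloride contribution → 0.6002 μm/a
  total first-year rate 1.16 μm/a
Ordering by μm/a: copper (1.16) > zinc (1.03)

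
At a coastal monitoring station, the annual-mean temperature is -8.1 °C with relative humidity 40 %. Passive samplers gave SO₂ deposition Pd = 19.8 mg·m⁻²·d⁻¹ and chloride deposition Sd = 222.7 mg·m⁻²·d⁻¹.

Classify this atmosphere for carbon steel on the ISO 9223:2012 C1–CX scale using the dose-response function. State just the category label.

carbon steel: T≤10 °C ⇒ hinge +0.150·(-8.1−10) = -2.7150
  SO₂ term: 1.77·19.8^0.52·exp(0.02·40-2.7150) = 1.232
  Sd branch = 0.102·Sd^0.62·e^(0.033·RH+0.04·T) = 7.884 μm/a
  r_corr = 1.232 + 7.884 = 9.116 μm/a
9.12 μm/a falls in (1.3, 25] for carbon steel → category C2

C2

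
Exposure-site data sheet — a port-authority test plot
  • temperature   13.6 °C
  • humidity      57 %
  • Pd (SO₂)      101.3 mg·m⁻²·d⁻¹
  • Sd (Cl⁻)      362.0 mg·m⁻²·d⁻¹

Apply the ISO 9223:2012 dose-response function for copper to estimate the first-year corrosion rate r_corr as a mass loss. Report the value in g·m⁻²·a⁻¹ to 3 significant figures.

r_corr = 10.2 g·m⁻²·a⁻¹

copper: temperature factor f = -0.080·(3.6) = -0.2880
  sulphur-dioxide contribution → 0.3812 μm/a
  chloride contribution → 0.7624 μm/a
  ⇒ r_corr(copper) = 1.144 μm/a
Convert to mass loss: 1.144 μm/a × 8.96 g/cm³ = 10.25 g·m⁻²·a⁻¹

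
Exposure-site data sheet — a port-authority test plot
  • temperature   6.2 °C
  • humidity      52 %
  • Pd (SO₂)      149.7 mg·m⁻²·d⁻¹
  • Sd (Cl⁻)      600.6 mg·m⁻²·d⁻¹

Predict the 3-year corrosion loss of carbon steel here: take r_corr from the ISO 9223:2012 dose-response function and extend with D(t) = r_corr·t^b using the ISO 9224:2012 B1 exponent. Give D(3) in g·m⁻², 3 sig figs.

D(3) = 1.07e+03 g·m⁻²

carbon steel: temperature factor f = +0.150·(-3.8) = -0.5700
  Pd branch = 1.77·Pd^0.52·e^(0.02·RH+f) = 38.3 μm/a
  Cl⁻ term: 0.102·600.6^0.62·exp(0.033·52+0.04·6.2) = 38.4
  sum: 38.3 + 38.4 → r_corr = 76.7 μm/a
ISO 9224: D(t) = r_corr · t^b with b = 0.523 (carbon steel, B1)
  D(3) = 76.7 × 3^0.523 = 76.7 × 1.776 = 136.2 μm
  Mass loss = 136.2 μm × 7.85 g/cm³ = 1069 g·m⁻²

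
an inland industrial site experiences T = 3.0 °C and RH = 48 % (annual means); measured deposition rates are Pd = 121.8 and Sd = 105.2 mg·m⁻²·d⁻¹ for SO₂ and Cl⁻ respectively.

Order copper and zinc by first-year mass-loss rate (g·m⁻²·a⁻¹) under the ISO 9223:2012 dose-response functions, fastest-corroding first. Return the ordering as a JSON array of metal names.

["zinc", "copper"]

copper: temperature factor f = +0.126·(-7.0) = -0.8820
  Pd branch = 0.0053·Pd^0.26·e^(0.059·RH+f) = 0.1298 μm/a
  Sd branch = 0.01025·Sd^0.27·e^(0.036·RH+0.049·T) = 0.2349 μm/a
  sum: 0.1298 + 0.2349 → r_corr = 0.3648 μm/a
  mass loss = 0.3648 μm/a × 8.96 g/cm³ = 3.269 g·m⁻²·a⁻¹
zinc: temperature factor f = +0.038·(-7.0) = -0.2660
  SO₂ term: 0.0129·121.8^0.44·exp(0.046·48-0.2660) = 0.7442
  Sd branch = 0.0175·Sd^0.57·e^(0.008·RH+0.085·T) = 0.4711 μm/a
  sum: 0.7442 + 0.4711 → r_corr = 1.215 μm/a
  mass loss = 1.215 μm/a × 7.14 g/cm³ = 8.677 g·m⁻²·a⁻¹
Ordering by g·m⁻²·a⁻¹: zinc (8.68) > copper (3.27)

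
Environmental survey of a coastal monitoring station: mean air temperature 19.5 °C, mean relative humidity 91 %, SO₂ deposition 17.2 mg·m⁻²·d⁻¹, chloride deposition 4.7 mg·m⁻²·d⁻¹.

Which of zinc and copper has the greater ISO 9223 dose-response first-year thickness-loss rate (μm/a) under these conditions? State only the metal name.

copper

zinc: T>10 °C ⇒ hinge -0.071·(19.5−10) = -0.6745
  SO₂ term: 0.0129·17.2^0.44·exp(0.046·91-0.6745) = 1.511
  Sd branch = 0.0175·Sd^0.57·e^(0.008·RH+0.085·T) = 0.4593 μm/a
  sum: 1.511 + 0.4593 → r_corr = 1.97 μm/a
copper: f(T) = -0.080·(T−10) [T>10 °C] = -0.7600
  SO₂ term: 0.0053·17.2^0.26·exp(0.059·91-0.7600) = 1.115
  Cl⁻ term: 0.01025·4.7^0.27·exp(0.036·91+0.049·19.5) = 1.071
  r_corr = 1.115 + 1.071 = 2.186 μm/a
Ordering by μm/a: copper (2.19) > zinc (1.97)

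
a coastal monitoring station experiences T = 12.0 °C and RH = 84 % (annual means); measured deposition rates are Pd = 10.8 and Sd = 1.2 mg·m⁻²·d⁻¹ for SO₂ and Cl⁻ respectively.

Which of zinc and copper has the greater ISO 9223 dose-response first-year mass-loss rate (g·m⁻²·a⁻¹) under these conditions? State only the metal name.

zinc: T>10 °C ⇒ hinge -0.071·(12.0−10) = -0.1420
  Pd branch = 0.0129·Pd^0.44·e^(0.046·RH+f) = 1.52 μm/a
  Cl⁻ term: 0.0175·1.2^0.57·exp(0.008·84+0.085·12.0) = 0.1054
  sum: 1.52 + 0.1054 → r_corr = 1.625 μm/a
  mass loss = 1.625 μm/a × 7.14 g/cm³ = 11.6 g·m⁻²·a⁻¹
copper: f(T) = -0.080·(T−10) [T>10 °C] = -0.1600
  Pd branch = 0.0053·Pd^0.26·e^(0.059·RH+f) = 1.191 μm/a
  Cl⁻ term: 0.01025·1.2^0.27·exp(0.036·84+0.049·12.0) = 0.3988
  sum: 1.191 + 0.3988 → r_corr = 1.59 μm/a
  mass loss = 1.59 μm/a × 8.96 g/cm³ = 14.24 g·m⁻²·a⁻¹
Ordering by g·m⁻²·a⁻¹: copper (14.2) > zinc (11.6)

copper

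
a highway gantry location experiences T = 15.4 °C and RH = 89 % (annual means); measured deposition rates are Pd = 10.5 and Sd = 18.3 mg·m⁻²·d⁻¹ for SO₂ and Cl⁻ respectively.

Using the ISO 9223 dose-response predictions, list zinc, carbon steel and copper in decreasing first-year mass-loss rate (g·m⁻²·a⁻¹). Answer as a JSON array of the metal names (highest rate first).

["carbon steel", "copper", "zinc"]

zinc: T>10 °C ⇒ hinge -0.071·(15.4−10) = -0.3834
  SO₂ term: 0.0129·10.5^0.44·exp(0.046·89-0.3834) = 1.484
  Sd branch = 0.0175·Sd^0.57·e^(0.008·RH+0.085·T) = 0.6924 μm/a
  sum: 1.484 + 0.6924 → r_corr = 2.176 μm/a
  mass loss = 2.176 μm/a × 7.14 g/cm³ = 15.54 g·m⁻²·a⁻¹
carbon steel: T>10 °C ⇒ hinge -0.054·(15.4−10) = -0.2916
  SO₂ term: 1.77·10.5^0.52·exp(0.02·89-0.2916) = 26.63
  Cl⁻ term: 0.102·18.3^0.62·exp(0.033·89+0.04·15.4) = 21.6
  sum: 26.63 + 21.6 → r_corr = 48.23 μm/a
  mass loss = 48.23 μm/a × 7.85 g/cm³ = 378.6 g·m⁻²·a⁻¹
copper: T>10 °C ⇒ hinge -0.080·(15.4−10) = -0.4320
  Pd branch = 0.0053·Pd^0.26·e^(0.059·RH+f) = 1.21 μm/a
  Cl⁻ term: 0.01025·18.3^0.27·exp(0.036·89+0.049·15.4) = 1.177
  r_corr = 1.21 + 1.177 = 2.387 μm/a
  mass loss = 2.387 μm/a × 8.96 g/cm³ = 21.38 g·m⁻²·a⁻¹
Ordering by g·m⁻²·a⁻¹: carbon steel (379) > copper (21.4) > zinc (15.5)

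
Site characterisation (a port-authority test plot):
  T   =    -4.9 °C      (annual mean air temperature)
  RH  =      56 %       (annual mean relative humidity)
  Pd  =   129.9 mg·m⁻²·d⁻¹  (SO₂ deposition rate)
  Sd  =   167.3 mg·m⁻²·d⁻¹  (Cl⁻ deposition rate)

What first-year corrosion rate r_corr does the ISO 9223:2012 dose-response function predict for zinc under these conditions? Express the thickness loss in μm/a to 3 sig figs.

r_corr = 1.15 μm/a

zinc: T≤10 °C ⇒ hinge +0.038·(-4.9−10) = -0.5662
  SO₂ term: 0.0129·129.9^0.44·exp(0.046·56-0.5662) = 0.8193
  Sd branch = 0.0175·Sd^0.57·e^(0.008·RH+0.085·T) = 0.3343 μm/a
  r_corr = 0.8193 + 0.3343 = 1.154 μm/a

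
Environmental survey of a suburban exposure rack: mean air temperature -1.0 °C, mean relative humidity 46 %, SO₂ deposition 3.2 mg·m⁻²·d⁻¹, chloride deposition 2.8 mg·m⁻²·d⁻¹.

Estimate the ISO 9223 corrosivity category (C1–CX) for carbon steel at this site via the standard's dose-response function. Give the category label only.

carbon steel: temperature factor f = +0.150·(-11.0) = -1.6500
  SO₂ term: 1.77·3.2^0.52·exp(0.02·46-1.6500) = 1.562
  Sd branch = 0.102·Sd^0.62·e^(0.033·RH+0.04·T) = 0.8467 μm/a
  sum: 1.562 + 0.8467 → r_corr = 2.408 μm/a
2.41 μm/a falls in (1.3, 25] for carbon steel → category C2

C2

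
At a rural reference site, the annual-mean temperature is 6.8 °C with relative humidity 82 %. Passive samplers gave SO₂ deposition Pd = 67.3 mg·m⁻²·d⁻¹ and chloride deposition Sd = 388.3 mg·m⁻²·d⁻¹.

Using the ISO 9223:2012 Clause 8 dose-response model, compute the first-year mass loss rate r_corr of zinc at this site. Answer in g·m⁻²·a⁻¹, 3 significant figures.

zinc: T≤10 °C ⇒ hinge +0.038·(6.8−10) = -0.1216
  Pd branch = 0.0129·Pd^0.44·e^(0.046·RH+f) = 3.164 μm/a
  Cl⁻ term: 0.0175·388.3^0.57·exp(0.008·82+0.085·6.8) = 1.798
  sum: 3.164 + 1.798 → r_corr = 4.962 μm/a
Convert to mass loss: 4.962 μm/a × 7.14 g/cm³ = 35.43 g·m⁻²·a⁻¹

r_corr = 35.4 g·m⁻²·a⁻¹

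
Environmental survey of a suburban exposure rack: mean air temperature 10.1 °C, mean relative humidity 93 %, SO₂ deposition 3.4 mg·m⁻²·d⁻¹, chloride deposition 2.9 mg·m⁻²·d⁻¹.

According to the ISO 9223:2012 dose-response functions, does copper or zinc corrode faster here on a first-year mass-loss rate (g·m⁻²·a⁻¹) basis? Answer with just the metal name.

copper

copper: T>10 °C ⇒ hinge -0.080·(10.1−10) = -0.0080
  Pd branch = 0.0053·Pd^0.26·e^(0.059·RH+f) = 1.746 μm/a
  Cl⁻ term: 0.01025·2.9^0.27·exp(0.036·93+0.049·10.1) = 0.6376
  sum: 1.746 + 0.6376 → r_corr = 2.383 μm/a
  mass loss = 2.383 μm/a × 8.96 g/cm³ = 21.35 g·m⁻²·a⁻¹
zinc: T>10 °C ⇒ hinge -0.071·(10.1−10) = -0.0071
  SO₂ term: 0.0129·3.4^0.44·exp(0.046·93-0.0071) = 1.582
  Sd branch = 0.0175·Sd^0.57·e^(0.008·RH+0.085·T) = 0.1594 μm/a
  r_corr = 1.582 + 0.1594 = 1.742 μm/a
  mass loss = 1.742 μm/a × 7.14 g/cm³ = 12.44 g·m⁻²·a⁻¹
Ordering by g·m⁻²·a⁻¹: copper (21.4) > zinc (12.4)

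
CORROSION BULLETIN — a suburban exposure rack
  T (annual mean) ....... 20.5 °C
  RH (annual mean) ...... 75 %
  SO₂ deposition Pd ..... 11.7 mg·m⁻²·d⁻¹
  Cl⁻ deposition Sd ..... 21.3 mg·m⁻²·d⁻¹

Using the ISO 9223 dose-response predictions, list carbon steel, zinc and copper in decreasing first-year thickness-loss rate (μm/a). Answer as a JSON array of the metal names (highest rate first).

carbon steel: temperature factor f = -0.054·(10.5) = -0.5670
  Pd branch = 1.77·Pd^0.52·e^(0.02·RH+f) = 16.17 μm/a
  Sd branch = 0.102·Sd^0.62·e^(0.033·RH+0.04·T) = 18.33 μm/a
  r_corr = 16.17 + 18.33 = 34.5 μm/a
zinc: T>10 °C ⇒ hinge -0.071·(20.5−10) = -0.7455
  SO₂ term: 0.0129·11.7^0.44·exp(0.046·75-0.7455) = 0.569
  Cl⁻ term: 0.0175·21.3^0.57·exp(0.008·75+0.085·20.5) = 1.041
  sum: 0.569 + 1.041 → r_corr = 1.61 μm/a
copper: temperature factor f = -0.080·(10.5) = -0.8400
  SO₂ term: 0.0053·11.7^0.26·exp(0.059·75-0.8400) = 0.3622
  Sd branch = 0.01025·Sd^0.27·e^(0.036·RH+0.049·T) = 0.9511 μm/a
  sum: 0.3622 + 0.9511 → r_corr = 1.313 μm/a
Ordering by μm/a: carbon steel (34.5) > zinc (1.61) > copper (1.31)

["carbon steel", "zinc", "copper"]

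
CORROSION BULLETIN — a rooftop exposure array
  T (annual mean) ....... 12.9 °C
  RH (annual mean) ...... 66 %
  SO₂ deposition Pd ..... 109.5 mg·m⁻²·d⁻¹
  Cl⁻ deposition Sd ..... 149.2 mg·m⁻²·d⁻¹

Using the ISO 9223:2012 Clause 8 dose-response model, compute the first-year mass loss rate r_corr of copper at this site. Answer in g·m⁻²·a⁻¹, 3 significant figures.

copper: temperature factor f = -0.080·(2.9) = -0.2320
  Pd branch = 0.0053·Pd^0.26·e^(0.059·RH+f) = 0.6997 μm/a
  Sd branch = 0.01025·Sd^0.27·e^(0.036·RH+0.049·T) = 0.8018 μm/a
  r_corr = 0.6997 + 0.8018 = 1.501 μm/a
Convert to mass loss: 1.501 μm/a × 8.96 g/cm³ = 13.45 g·m⁻²·a⁻¹

r_corr = 13.5 g·m⁻²·a⁻¹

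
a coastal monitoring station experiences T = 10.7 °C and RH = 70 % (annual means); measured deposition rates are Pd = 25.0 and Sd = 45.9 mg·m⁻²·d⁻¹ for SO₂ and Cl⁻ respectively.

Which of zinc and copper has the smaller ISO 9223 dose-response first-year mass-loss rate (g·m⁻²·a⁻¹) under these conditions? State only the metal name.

copper

zinc: temperature factor f = -0.071·(0.7) = -0.0497
  sulphur-dioxide contribution → 1.266 μm/a
  chloride contribution → 0.6737 μm/a
  total first-year rate 1.94 μm/a
  mass loss = 1.94 μm/a × 7.14 g/cm³ = 13.85 g·m⁻²·a⁻¹
copper: f(T) = -0.080·(T−10) [T>10 °C] = -0.0560
  sulphur-dioxide contribution → 0.7195 μm/a
  chloride contribution → 0.6047 μm/a
  total first-year rate 1.324 μm/a
  mass loss = 1.324 μm/a × 8.96 g/cm³ = 11.87 g·m⁻²·a⁻¹
Ordering by g·m⁻²·a⁻¹: zinc (13.9) > copper (11.9)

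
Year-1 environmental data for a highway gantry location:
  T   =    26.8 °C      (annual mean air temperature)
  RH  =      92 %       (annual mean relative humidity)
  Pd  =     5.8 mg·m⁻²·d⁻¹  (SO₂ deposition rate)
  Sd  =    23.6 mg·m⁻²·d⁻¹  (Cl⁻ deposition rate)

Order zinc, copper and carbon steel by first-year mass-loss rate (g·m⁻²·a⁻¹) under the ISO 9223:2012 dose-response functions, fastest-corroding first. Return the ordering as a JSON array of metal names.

zinc: T>10 °C ⇒ hinge -0.071·(26.8−10) = -1.1928
  SO₂ term: 0.0129·5.8^0.44·exp(0.046·92-1.1928) = 0.584
  Cl⁻ term: 0.0175·23.6^0.57·exp(0.008·92+0.085·26.8) = 2.161
  r_corr = 0.584 + 2.161 = 2.745 μm/a
  mass loss = 2.745 μm/a × 7.14 g/cm³ = 19.6 g·m⁻²·a⁻¹
copper: f(T) = -0.080·(T−10) [T>10 °C] = -1.3440
  SO₂ term: 0.0053·5.8^0.26·exp(0.059·92-1.3440) = 0.4971
  Sd branch = 0.01025·Sd^0.27·e^(0.036·RH+0.049·T) = 2.455 μm/a
  sum: 0.4971 + 2.455 → r_corr = 2.952 μm/a
  mass loss = 2.952 μm/a × 8.96 g/cm³ = 26.45 g·m⁻²·a⁻¹
carbon steel: T>10 °C ⇒ hinge -0.054·(26.8−10) = -0.9072
  Pd branch = 1.77·Pd^0.52·e^(0.02·RH+f) = 11.22 μm/a
  Cl⁻ term: 0.102·23.6^0.62·exp(0.033·92+0.04·26.8) = 44.04
  sum: 11.22 + 44.04 → r_corr = 55.27 μm/a
  mass loss = 55.27 μm/a × 7.85 g/cm³ = 433.8 g·m⁻²·a⁻¹
Ordering by g·m⁻²·a⁻¹: carbon steel (434) > copper (26.5) > zinc (19.6)

["carbon steel", "copper", "zinc"]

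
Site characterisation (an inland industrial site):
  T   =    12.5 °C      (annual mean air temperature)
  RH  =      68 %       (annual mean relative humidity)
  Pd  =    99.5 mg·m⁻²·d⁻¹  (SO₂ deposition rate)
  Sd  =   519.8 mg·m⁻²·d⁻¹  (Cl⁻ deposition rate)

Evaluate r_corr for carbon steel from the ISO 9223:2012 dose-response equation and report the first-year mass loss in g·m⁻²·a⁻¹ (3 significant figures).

r_corr = 1.12e+03 g·m⁻²·a⁻¹

carbon steel: f(T) = -0.054·(T−10) [T>10 °C] = -0.1350
  SO₂ term: 1.77·99.5^0.52·exp(0.02·68-0.1350) = 65.89
  Sd branch = 0.102·Sd^0.62·e^(0.033·RH+0.04·T) = 76.58 μm/a
  r_corr = 65.89 + 76.58 = 142.5 μm/a
Convert to mass loss: 142.5 μm/a × 7.85 g/cm³ = 1118 g·m⁻²·a⁻¹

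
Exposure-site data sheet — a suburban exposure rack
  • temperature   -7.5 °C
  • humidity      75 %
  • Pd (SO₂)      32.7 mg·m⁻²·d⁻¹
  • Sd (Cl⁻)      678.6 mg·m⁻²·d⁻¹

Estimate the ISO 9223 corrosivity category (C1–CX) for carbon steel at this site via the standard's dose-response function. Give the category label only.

carbon steel: f(T) = +0.150·(T−10) [T≤10 °C] = -2.6250
  Pd branch = 1.77·Pd^0.52·e^(0.02·RH+f) = 3.523 μm/a
  Cl⁻ term: 0.102·678.6^0.62·exp(0.033·75+0.04·-7.5) = 51.14
  r_corr = 3.523 + 51.14 = 54.67 μm/a
54.7 μm/a falls in (50, 80] for carbon steel → category C4

C4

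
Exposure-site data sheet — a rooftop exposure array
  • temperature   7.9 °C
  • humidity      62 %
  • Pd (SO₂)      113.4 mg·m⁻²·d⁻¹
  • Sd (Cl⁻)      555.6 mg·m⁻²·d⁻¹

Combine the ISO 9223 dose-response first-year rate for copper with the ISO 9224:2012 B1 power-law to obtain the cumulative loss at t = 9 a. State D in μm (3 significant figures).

copper: temperature factor f = +0.126·(-2.1) = -0.2646
  Pd branch = 0.0053·Pd^0.26·e^(0.059·RH+f) = 0.5398 μm/a
  Sd branch = 0.01025·Sd^0.27·e^(0.036·RH+0.049·T) = 0.7749 μm/a
  sum: 0.5398 + 0.7749 → r_corr = 1.315 μm/a
ISO 9224: D(t) = r_corr · t^b with b = 0.667 (copper, B1)
  D(9) = 1.315 × 9^0.667 = 1.315 × 4.33 = 5.693 μm

D(9) = 5.69 μm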